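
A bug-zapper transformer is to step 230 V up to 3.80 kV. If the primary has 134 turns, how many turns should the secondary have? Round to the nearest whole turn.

N_s = 2214 turns

N_s/N_p = V_s/V_p, so N_s = 134 × 3800/230 = 2213.9 ≈ 2214 turns.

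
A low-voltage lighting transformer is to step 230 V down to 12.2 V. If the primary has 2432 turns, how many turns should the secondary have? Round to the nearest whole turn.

N_s/N_p = V_s/V_p, so N_s = 2432 × 12.2/230 = 129.0 ≈ 129 turns.

N_s = 129 turns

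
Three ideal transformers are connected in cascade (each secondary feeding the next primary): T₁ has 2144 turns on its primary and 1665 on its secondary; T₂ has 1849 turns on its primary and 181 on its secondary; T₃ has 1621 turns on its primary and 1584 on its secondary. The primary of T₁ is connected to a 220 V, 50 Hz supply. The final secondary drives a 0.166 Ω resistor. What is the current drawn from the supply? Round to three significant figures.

After T₁: V = 220.00 × 1665/2144 = 170.85 V.
After T₂: V = 170.85 × 181/1849 = 16.725 V.
After T₃: V = 16.725 × 1584/1621 = 16.343 V.
I_load = 16.343/0.166 = 98.450 A, so P_out = 16.343 × 98.450 = 1609.0 W.
All ideal ⇒ P_in = P_out, so I_supply = 1609.0/220 = 7.31 A.

I_supply ≈ 7.31 A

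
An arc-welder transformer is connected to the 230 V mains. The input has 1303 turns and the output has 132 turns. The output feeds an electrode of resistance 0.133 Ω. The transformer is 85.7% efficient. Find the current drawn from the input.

V_out = 230 × 132/1303 = 23.300 V.
I_out = V_out/R = 23.300/0.133 = 175.19 A.
P_out = V_out I_out = 23.300 × 175.19 = 4081.9 W.
P_in = P_out/η = 4081.9/0.857 = 4763.0 W.
I_in = P_in/V_in = 4763.0/230 = 20.7 A.

I_in ≈ 20.7 A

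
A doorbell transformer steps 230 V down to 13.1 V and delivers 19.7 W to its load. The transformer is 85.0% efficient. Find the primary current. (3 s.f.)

I_p ≈ 0.101 A

P_in = P_out/η = 19.7/0.850 = 23.176 W.
I_p = P_in/V_p = 23.176/230 = 0.101 A.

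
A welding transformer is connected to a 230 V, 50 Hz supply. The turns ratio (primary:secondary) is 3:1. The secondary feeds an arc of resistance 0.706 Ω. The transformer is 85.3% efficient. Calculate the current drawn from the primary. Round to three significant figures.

I_p ≈ 42.4 A

V_s = 230 × 1/3 = 76.667 V.
I_s = V_s/R = 76.667/0.706 = 108.59 A.
P_out = V_s I_s = 76.667 × 108.59 = 8325.5 W.
P_in = P_out/η = 8325.5/0.853 = 9760.2 W.
I_p = P_in/V_p = 9760.2/230 = 42.4 A.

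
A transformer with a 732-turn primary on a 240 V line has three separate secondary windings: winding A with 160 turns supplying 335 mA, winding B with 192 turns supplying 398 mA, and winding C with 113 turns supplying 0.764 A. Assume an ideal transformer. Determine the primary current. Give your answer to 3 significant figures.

V_A = 240 × 160/732 = 52.459 V; V_B = 240 × 192/732 = 62.951 V; V_C = 240 × 113/732 = 37.049 V.
P_out = V_A I_A + V_B I_B + V_C I_C = 52.459×0.335 + 62.951×0.398 + 37.049×0.764 = 17.574 + 25.054 + 28.306 = 70.934 W.
Ideal ⇒ P_in = P_out, so I_p = P_out/V_p = 70.934/240 = 0.296 A.

I_p ≈ 0.296 A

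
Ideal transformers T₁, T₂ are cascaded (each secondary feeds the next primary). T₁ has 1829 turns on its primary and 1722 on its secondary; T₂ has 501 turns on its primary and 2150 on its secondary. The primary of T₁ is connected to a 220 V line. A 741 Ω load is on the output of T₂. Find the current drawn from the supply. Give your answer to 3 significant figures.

I_supply ≈ 4.85 A

Secondary of T₁: V = 220.00 × 1722/1829 = 207.13 V.
Secondary of T₂: V = 207.13 × 2150/501 = 888.88 V.
I_load = 888.88/741 = 1.1996 A, so P_out = 888.88 × 1.1996 = 1066.3 W.
All ideal ⇒ P_in = P_out, so I_supply = 1066.3/220 = 4.85 A.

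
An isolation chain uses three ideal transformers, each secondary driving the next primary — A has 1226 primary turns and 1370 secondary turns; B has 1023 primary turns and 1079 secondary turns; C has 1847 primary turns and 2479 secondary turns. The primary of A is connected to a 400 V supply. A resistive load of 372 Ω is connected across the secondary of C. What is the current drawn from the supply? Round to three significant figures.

I_supply ≈ 2.69 A

Secondary of A: V = 400.00 × 1370/1226 = 446.98 V.
Secondary of B: V = 446.98 × 1079/1023 = 471.45 V.
Secondary of C: V = 471.45 × 2479/1847 = 632.77 V.
I_load = 632.77/372 = 1.7010 A, so P_out = 632.77 × 1.7010 = 1076.3 W.
All ideal ⇒ P_in = P_out, so I_supply = 1076.3/400 = 2.69 A.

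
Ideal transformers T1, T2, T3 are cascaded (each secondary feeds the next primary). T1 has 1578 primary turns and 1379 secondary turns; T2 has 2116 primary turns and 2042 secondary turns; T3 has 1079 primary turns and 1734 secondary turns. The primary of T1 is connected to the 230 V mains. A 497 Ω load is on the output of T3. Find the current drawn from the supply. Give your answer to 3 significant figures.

Secondary of T1: V = 230.00 × 1379/1578 = 200.99 V.
Secondary of T2: V = 200.99 × 2042/2116 = 193.97 V.
Secondary of T3: V = 193.97 × 1734/1079 = 311.71 V.
I_load = 311.71/497 = 0.62719 A, so P_out = 311.71 × 0.62719 = 195.50 W.
All ideal ⇒ P_in = P_out, so I_supply = 195.50/230 = 0.850 A.

I_supply ≈ 0.850 A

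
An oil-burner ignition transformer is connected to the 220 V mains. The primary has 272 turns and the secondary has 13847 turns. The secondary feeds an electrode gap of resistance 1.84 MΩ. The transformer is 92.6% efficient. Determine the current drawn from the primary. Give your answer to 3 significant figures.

I_p ≈ 0.335 A

V_s = 220 × 13847/272 = 11200 V.
I_s = V_s/R = 11200/(1.84×10^6) = 0.0060868 A.
P_out = V_s I_s = 11200 × 0.0060868 = 68.171 W.
P_in = P_out/η = 68.171/0.926 = 73.619 W.
I_p = P_in/V_p = 73.619/220 = 0.335 A.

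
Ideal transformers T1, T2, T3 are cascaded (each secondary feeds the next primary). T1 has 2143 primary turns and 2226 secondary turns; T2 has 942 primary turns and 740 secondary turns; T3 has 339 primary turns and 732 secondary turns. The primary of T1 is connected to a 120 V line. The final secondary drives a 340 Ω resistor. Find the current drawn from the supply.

Secondary of T1: V = 120.00 × 2226/2143 = 124.65 V.
Secondary of T2: V = 124.65 × 740/942 = 97.919 V.
Secondary of T3: V = 97.919 × 732/339 = 211.43 V.
I_load = 211.43/340 = 0.62187 A, so P_out = 211.43 × 0.62187 = 131.48 W.
All ideal ⇒ P_in = P_out, so I_supply = 131.48/120 = 1.10 A.

I_supply ≈ 1.10 A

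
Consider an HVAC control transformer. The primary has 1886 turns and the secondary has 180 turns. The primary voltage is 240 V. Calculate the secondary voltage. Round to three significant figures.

V_s ≈ 22.9 V

V_s/V_p = N_s/N_p, so V_s = 240 × 180/1886 = 22.9 V.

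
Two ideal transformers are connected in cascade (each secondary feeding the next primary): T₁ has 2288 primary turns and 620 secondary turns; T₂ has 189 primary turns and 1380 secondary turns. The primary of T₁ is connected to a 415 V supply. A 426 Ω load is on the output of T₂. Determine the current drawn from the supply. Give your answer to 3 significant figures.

I_supply ≈ 3.81 A

Secondary of T₁: V = 415.00 × 620/2288 = 112.46 V.
Secondary of T₂: V = 112.46 × 1380/189 = 821.11 V.
I_load = 821.11/426 = 1.9275 A, so P_out = 821.11 × 1.9275 = 1582.7 W.
All ideal ⇒ P_in = P_out, so I_supply = 1582.7/415 = 3.81 A.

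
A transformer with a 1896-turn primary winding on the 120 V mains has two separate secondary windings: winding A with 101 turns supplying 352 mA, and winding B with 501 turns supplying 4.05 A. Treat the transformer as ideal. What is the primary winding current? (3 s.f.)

V_A = 120 × 101/1896 = 6.3924 V; V_B = 120 × 501/1896 = 31.709 V.
P_out = V_A I_A + V_B I_B = 6.3924×0.352 + 31.709×4.05 = 2.2501 + 128.42 = 130.67 W.
Ideal ⇒ P_in = P_out, so I_p = P_out/V_p = 130.67/120 = 1.09 A.

I_p ≈ 1.09 A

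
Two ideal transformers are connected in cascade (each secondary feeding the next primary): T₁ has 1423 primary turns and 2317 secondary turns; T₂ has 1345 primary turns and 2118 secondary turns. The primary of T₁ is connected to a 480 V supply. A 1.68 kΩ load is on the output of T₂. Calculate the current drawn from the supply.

I_supply ≈ 1.88 A

After T₁: V = 480.00 × 2317/1423 = 781.56 V.
After T₂: V = 781.56 × 2118/1345 = 1230.7 V.
I_load = 1230.7/1680 = 0.73258 A, so P_out = 1230.7 × 0.73258 = 901.62 W.
All ideal ⇒ P_in = P_out, so I_supply = 901.62/480 = 1.88 A.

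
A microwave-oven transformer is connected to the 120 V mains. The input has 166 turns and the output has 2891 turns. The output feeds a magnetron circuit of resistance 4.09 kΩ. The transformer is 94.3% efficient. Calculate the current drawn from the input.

I_in ≈ 9.44 A

V_out = 120 × 2891/166 = 2089.9 V.
I_out = V_out/R = 2089.9/4090 = 0.51097 A.
P_out = V_out I_out = 2089.9 × 0.51097 = 1067.9 W.
P_in = P_out/η = 1067.9/0.943 = 1132.4 W.
I_in = P_in/V_in = 1132.4/120 = 9.44 A.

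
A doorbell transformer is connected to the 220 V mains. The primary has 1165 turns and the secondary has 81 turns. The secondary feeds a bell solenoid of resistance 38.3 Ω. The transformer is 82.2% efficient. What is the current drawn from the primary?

V_s = 220 × 81/1165 = 15.296 V.
I_s = V_s/R = 15.296/38.3 = 0.39938 A.
P_out = V_s I_s = 15.296 × 0.39938 = 6.1089 W.
P_in = P_out/η = 6.1089/0.822 = 7.4318 W.
I_p = P_in/V_p = 7.4318/220 = 0.0338 A.

I_p ≈ 0.0338 A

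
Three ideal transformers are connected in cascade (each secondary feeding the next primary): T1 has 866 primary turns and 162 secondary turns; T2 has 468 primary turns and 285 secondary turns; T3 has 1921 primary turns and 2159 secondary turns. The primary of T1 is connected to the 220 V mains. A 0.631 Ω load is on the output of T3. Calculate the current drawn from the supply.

Secondary of T1: V = 220.00 × 162/866 = 41.155 V.
Secondary of T2: V = 41.155 × 285/468 = 25.062 V.
Secondary of T3: V = 25.062 × 2159/1921 = 28.167 V.
I_load = 28.167/0.631 = 44.639 A, so P_out = 28.167 × 44.639 = 1257.4 W.
All ideal ⇒ P_in = P_out, so I_supply = 1257.4/220 = 5.72 A.

I_supply ≈ 5.72 A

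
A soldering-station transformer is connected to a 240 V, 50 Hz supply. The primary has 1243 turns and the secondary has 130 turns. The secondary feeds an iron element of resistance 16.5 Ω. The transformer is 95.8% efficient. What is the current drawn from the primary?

V_s = 240 × 130/1243 = 25.101 V.
I_s = V_s/R = 25.101/16.5 = 1.5212 A.
P_out = V_s I_s = 25.101 × 1.5212 = 38.184 W.
P_in = P_out/η = 38.184/0.958 = 39.858 W.
I_p = P_in/V_p = 39.858/240 = 0.166 A.

I_p ≈ 0.166 A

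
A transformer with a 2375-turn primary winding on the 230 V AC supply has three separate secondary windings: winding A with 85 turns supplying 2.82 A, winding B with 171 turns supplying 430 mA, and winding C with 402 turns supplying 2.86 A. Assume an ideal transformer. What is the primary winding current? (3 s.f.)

V_A = 230 × 85/2375 = 8.2316 V; V_B = 230 × 171/2375 = 16.560 V; V_C = 230 × 402/2375 = 38.931 V.
P_out = V_A I_A + V_B I_B + V_C I_C = 8.2316×2.82 + 16.560×0.430 + 38.931×2.86 = 23.213 + 7.1208 + 111.34 = 141.68 W.
Ideal ⇒ P_in = P_out, so I_p = P_out/V_p = 141.68/230 = 0.616 A.

I_p ≈ 0.616 A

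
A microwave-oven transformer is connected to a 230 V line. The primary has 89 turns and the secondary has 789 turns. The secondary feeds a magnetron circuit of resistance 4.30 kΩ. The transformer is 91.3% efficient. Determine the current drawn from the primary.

I_p ≈ 4.60 A

V_s = 230 × 789/89 = 2039.0 V.
I_s = V_s/R = 2039.0/4300 = 0.47418 A.
P_out = V_s I_s = 2039.0 × 0.47418 = 966.85 W.
P_in = P_out/η = 966.85/0.913 = 1059.0 W.
I_p = P_in/V_p = 1059.0/230 = 4.60 A.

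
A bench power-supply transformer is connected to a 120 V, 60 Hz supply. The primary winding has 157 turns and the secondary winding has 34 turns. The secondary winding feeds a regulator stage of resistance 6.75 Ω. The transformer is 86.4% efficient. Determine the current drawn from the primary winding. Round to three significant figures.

I_p ≈ 0.965 A

V_s = 120 × 34/157 = 25.987 V.
I_s = V_s/R = 25.987/6.75 = 3.8500 A.
P_out = V_s I_s = 25.987 × 3.8500 = 100.05 W.
P_in = P_out/η = 100.05/0.864 = 115.80 W.
I_p = P_in/V_p = 115.80/120 = 0.965 A.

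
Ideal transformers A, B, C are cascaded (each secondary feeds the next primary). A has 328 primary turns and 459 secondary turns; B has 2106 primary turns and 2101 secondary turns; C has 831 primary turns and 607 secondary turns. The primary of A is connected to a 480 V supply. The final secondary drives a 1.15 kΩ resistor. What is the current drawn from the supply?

I_supply ≈ 0.434 A

After A: V = 480.00 × 459/328 = 671.71 V.
After B: V = 671.71 × 2101/2106 = 670.11 V.
After C: V = 670.11 × 607/831 = 489.48 V.
I_load = 489.48/1150 = 0.42564 A, so P_out = 489.48 × 0.42564 = 208.34 W.
All ideal ⇒ P_in = P_out, so I_supply = 208.34/480 = 0.434 A.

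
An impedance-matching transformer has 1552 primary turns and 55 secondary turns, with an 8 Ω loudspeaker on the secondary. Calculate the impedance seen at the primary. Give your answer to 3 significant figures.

Z_p ≈ 6370 Ω

Z_p = (N_p/N_s)² × Z_s = (1552/55)² × 8 = 6370 Ω.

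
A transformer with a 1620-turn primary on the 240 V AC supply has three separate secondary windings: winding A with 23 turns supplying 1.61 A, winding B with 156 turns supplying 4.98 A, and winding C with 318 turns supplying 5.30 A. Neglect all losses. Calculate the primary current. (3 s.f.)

V_A = 240 × 23/1620 = 3.4074 V; V_B = 240 × 156/1620 = 23.111 V; V_C = 240 × 318/1620 = 47.111 V.
P_out = V_A I_A + V_B I_B + V_C I_C = 3.4074×1.61 + 23.111×4.98 + 47.111×5.30 = 5.4859 + 115.09 + 249.69 = 370.27 W.
Ideal ⇒ P_in = P_out, so I_p = P_out/V_p = 370.27/240 = 1.54 A.

I_p ≈ 1.54 A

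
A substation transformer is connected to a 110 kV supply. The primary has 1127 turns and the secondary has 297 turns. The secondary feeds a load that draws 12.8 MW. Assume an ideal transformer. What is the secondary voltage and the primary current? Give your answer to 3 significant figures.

V_s ≈ 29000 V, I_p ≈ 116 A

V_s = V_p × N_s/N_p = 110000 × 297/1127 = 28988 V.
I_s = P/V_s = 1.28×10^7/28988 = 441.55 A.
I_p = I_s × N_s/N_p = 441.55 × 297/1127 = 116 A.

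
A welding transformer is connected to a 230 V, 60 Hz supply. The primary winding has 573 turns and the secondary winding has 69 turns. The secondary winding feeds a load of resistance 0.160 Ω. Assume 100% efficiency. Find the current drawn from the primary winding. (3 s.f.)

V_s = V_p × N_s/N_p = 230 × 69/573 = 27.696 V.
I_s = V_s/R = 27.696/0.160 = 173.10 A.
For an ideal transformer I_p N_p = I_s N_s, so I_p = 173.10 × 69/573 = 20.8 A.

I_p ≈ 20.8 A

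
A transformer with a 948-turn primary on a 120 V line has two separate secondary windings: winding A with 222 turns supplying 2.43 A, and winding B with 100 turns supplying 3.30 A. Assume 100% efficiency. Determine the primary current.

V_A = 120 × 222/948 = 28.101 V; V_B = 120 × 100/948 = 12.658 V.
P_out = V_A I_A + V_B I_B = 28.101×2.43 + 12.658×3.30 = 68.286 + 41.772 = 110.06 W.
Ideal ⇒ P_in = P_out, so I_p = P_out/V_p = 110.06/120 = 0.917 A.

I_p ≈ 0.917 A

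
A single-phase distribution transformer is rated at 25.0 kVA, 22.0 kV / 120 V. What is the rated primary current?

I_p = S/V_p = 25000/22000 = 1.14 A.

I_p ≈ 1.14 A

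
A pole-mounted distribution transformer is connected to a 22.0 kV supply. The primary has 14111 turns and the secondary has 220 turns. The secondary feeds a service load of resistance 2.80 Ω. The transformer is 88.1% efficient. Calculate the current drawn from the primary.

V_s = 22000 × 220/14111 = 342.99 V.
I_s = V_s/R = 342.99/2.80 = 122.50 A.
P_out = V_s I_s = 342.99 × 122.50 = 42016 W.
P_in = P_out/η = 42016/0.881 = 47692 W.
I_p = P_in/V_p = 47692/22000 = 2.17 A.

I_p ≈ 2.17 A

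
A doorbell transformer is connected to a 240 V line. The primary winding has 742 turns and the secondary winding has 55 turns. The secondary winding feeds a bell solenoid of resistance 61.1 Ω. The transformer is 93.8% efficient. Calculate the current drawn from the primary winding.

V_s = 240 × 55/742 = 17.790 V.
I_s = V_s/R = 17.790/61.1 = 0.29116 A.
P_out = V_s I_s = 17.790 × 0.29116 = 5.1796 W.
P_in = P_out/η = 5.1796/0.938 = 5.5220 W.
I_p = P_in/V_p = 5.5220/240 = 0.0230 A.

I_p ≈ 0.0230 A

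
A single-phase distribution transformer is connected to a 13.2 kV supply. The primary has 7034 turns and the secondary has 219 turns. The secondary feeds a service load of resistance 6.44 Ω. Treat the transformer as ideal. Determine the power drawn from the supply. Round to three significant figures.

V_s = V_p × N_s/N_p = 13200 × 219/7034 = 410.98 V.
I_s = V_s/R = 410.98/6.44 = 63.816 A.
I_p = I_s × N_s/N_p = 63.816 × 219/7034 = 1.9869 A.
P = V_p I_p = 13200 × 1.9869 = 26200 W.

P ≈ 26200 W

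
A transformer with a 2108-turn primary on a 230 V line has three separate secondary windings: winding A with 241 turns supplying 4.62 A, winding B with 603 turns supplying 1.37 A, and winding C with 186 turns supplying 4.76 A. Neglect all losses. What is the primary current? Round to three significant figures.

V_A = 230 × 241/2108 = 26.295 V; V_B = 230 × 603/2108 = 65.792 V; V_C = 230 × 186/2108 = 20.294 V.
P_out = V_A I_A + V_B I_B + V_C I_C = 26.295×4.62 + 65.792×1.37 + 20.294×4.76 = 121.48 + 90.135 + 96.600 = 308.22 W.
Ideal ⇒ P_in = P_out, so I_p = P_out/V_p = 308.22/230 = 1.34 A.

I_p ≈ 1.34 A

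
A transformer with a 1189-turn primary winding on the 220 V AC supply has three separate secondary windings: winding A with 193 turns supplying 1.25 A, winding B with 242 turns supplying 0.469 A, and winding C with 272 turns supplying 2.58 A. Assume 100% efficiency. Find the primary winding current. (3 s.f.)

V_A = 220 × 193/1189 = 35.711 V; V_B = 220 × 242/1189 = 44.777 V; V_C = 220 × 272/1189 = 50.328 V.
P_out = V_A I_A + V_B I_B + V_C I_C = 35.711×1.25 + 44.777×0.469 + 50.328×2.58 = 44.638 + 21.000 + 129.85 = 195.49 W.
Ideal ⇒ P_in = P_out, so I_p = P_out/V_p = 195.49/220 = 0.889 A.

I_p ≈ 0.889 A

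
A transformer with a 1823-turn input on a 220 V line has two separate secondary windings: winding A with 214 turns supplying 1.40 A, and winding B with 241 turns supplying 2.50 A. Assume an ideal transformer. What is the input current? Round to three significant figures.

I_in ≈ 0.495 A

V_A = 220 × 214/1823 = 25.826 V; V_B = 220 × 241/1823 = 29.084 V.
P_out = V_A I_A + V_B I_B = 25.826×1.40 + 29.084×2.50 = 36.156 + 72.710 = 108.87 W.
Ideal ⇒ P_in = P_out, so I_in = P_out/V_in = 108.87/220 = 0.495 A.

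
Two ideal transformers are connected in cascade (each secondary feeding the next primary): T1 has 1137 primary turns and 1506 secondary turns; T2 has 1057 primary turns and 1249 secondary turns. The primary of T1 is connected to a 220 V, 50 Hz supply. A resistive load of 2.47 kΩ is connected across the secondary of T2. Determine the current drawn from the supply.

I_supply ≈ 0.218 A

After T1: V = 220.00 × 1506/1137 = 291.40 V.
After T2: V = 291.40 × 1249/1057 = 344.33 V.
I_load = 344.33/2470 = 0.13940 A, so P_out = 344.33 × 0.13940 = 48.001 W.
All ideal ⇒ P_in = P_out, so I_supply = 48.001/220 = 0.218 A.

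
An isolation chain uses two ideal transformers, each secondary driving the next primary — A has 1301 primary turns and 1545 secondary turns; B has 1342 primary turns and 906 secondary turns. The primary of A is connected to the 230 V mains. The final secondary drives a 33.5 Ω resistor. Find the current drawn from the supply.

After A: V = 230.00 × 1545/1301 = 273.14 V.
After B: V = 273.14 × 906/1342 = 184.40 V.
I_load = 184.40/33.5 = 5.5044 A, so P_out = 184.40 × 5.5044 = 1015.0 W.
All ideal ⇒ P_in = P_out, so I_supply = 1015.0/230 = 4.41 A.

I_supply ≈ 4.41 A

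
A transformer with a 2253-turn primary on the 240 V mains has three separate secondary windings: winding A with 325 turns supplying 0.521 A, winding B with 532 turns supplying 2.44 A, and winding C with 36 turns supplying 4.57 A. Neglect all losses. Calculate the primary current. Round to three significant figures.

I_p ≈ 0.724 A

V_A = 240 × 325/2253 = 34.621 V; V_B = 240 × 532/2253 = 56.671 V; V_C = 240 × 36/2253 = 3.8349 V.
P_out = V_A I_A + V_B I_B + V_C I_C = 34.621×0.521 + 56.671×2.44 + 3.8349×4.57 = 18.037 + 138.28 + 17.525 = 173.84 W.
Ideal ⇒ P_in = P_out, so I_p = P_out/V_p = 173.84/240 = 0.724 A.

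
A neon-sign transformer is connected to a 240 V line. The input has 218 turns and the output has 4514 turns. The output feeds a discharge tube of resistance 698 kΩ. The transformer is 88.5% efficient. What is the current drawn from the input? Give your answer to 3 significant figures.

I_in ≈ 0.167 A

V_out = 240 × 4514/218 = 4969.5 V.
I_out = V_out/R = 4969.5/698000 = 0.0071197 A.
P_out = V_out I_out = 4969.5 × 0.0071197 = 35.382 W.
P_in = P_out/η = 35.382/0.885 = 39.979 W.
I_in = P_in/V_in = 39.979/240 = 0.167 A.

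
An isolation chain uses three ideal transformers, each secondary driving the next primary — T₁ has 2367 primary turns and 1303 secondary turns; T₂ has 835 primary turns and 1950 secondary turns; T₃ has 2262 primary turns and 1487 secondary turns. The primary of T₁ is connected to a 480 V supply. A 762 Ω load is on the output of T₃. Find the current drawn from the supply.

Secondary of T₁: V = 480.00 × 1303/2367 = 264.23 V.
Secondary of T₂: V = 264.23 × 1950/835 = 617.07 V.
Secondary of T₃: V = 617.07 × 1487/2262 = 405.65 V.
I_load = 405.65/762 = 0.53235 A, so P_out = 405.65 × 0.53235 = 215.95 W.
All ideal ⇒ P_in = P_out, so I_supply = 215.95/480 = 0.450 A.

I_supply ≈ 0.450 A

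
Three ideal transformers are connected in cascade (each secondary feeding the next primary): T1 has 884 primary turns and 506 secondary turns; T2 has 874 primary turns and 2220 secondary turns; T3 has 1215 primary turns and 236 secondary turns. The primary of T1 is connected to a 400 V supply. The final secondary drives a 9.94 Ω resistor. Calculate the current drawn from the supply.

After T1: V = 400.00 × 506/884 = 228.96 V.
After T2: V = 228.96 × 2220/874 = 581.57 V.
After T3: V = 581.57 × 236/1215 = 112.96 V.
I_load = 112.96/9.94 = 11.364 A, so P_out = 112.96 × 11.364 = 1283.8 W.
All ideal ⇒ P_in = P_out, so I_supply = 1283.8/400 = 3.21 A.

I_supply ≈ 3.21 A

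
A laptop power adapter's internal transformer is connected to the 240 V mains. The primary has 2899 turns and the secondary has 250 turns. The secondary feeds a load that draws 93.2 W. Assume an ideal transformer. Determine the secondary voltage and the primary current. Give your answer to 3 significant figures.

V_s = V_p × N_s/N_p = 240 × 250/2899 = 20.697 V.
I_s = P/V_s = 93.2/20.697 = 4.5031 A.
I_p = I_s × N_s/N_p = 4.5031 × 250/2899 = 0.388 A.

V_s ≈ 20.7 V, I_p ≈ 0.388 A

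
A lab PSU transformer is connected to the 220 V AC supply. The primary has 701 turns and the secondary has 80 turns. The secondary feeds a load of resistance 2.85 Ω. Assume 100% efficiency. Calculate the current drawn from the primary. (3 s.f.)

V_s = V_p × N_s/N_p = 220 × 80/701 = 25.107 V.
I_s = V_s/R = 25.107/2.85 = 8.8095 A.
For an ideal transformer I_p N_p = I_s N_s, so I_p = 8.8095 × 80/701 = 1.01 A.

I_p ≈ 1.01 A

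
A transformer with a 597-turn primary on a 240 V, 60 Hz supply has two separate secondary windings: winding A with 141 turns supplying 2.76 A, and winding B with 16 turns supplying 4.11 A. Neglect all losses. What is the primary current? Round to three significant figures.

I_p ≈ 0.762 A

V_A = 240 × 141/597 = 56.683 V; V_B = 240 × 16/597 = 6.4322 V.
P_out = V_A I_A + V_B I_B = 56.683×2.76 + 6.4322×4.11 = 156.45 + 26.436 = 182.88 W.
Ideal ⇒ P_in = P_out, so I_p = P_out/V_p = 182.88/240 = 0.762 A.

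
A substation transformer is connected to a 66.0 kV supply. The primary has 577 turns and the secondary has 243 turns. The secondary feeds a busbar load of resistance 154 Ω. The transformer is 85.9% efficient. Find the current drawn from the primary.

I_p ≈ 88.5 A

V_s = 66000 × 243/577 = 27795 V.
I_s = V_s/R = 27795/154 = 180.49 A.
P_out = V_s I_s = 27795 × 180.49 = 5.0168×10^6 W.
P_in = P_out/η = 5.0168×10^6/0.859 = 5.8403×10^6 W.
I_p = P_in/V_p = 5.8403×10^6/66000 = 88.5 A.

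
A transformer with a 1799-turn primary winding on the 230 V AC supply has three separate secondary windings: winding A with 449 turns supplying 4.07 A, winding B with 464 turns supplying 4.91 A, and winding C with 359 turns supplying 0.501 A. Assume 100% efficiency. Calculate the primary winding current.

I_p ≈ 2.38 A

V_A = 230 × 449/1799 = 57.404 V; V_B = 230 × 464/1799 = 59.322 V; V_C = 230 × 359/1799 = 45.898 V.
P_out = V_A I_A + V_B I_B + V_C I_C = 57.404×4.07 + 59.322×4.91 + 45.898×0.501 = 233.63 + 291.27 + 22.995 = 547.90 W.
Ideal ⇒ P_in = P_out, so I_p = P_out/V_p = 547.90/230 = 2.38 A.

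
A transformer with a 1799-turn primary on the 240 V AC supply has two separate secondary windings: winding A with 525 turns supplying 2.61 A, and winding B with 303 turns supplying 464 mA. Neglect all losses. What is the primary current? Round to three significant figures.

I_p ≈ 0.840 A

V_A = 240 × 525/1799 = 70.039 V; V_B = 240 × 303/1799 = 40.422 V.
P_out = V_A I_A + V_B I_B = 70.039×2.61 + 40.422×0.464 = 182.80 + 18.756 = 201.56 W.
Ideal ⇒ P_in = P_out, so I_p = P_out/V_p = 201.56/240 = 0.840 A.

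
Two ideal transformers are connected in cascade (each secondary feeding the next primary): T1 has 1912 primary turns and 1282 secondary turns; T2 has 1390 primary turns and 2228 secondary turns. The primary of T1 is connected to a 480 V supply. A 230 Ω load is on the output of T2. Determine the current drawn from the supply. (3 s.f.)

I_supply ≈ 2.41 A

Secondary of T1: V = 480.00 × 1282/1912 = 321.84 V.
Secondary of T2: V = 321.84 × 2228/1390 = 515.87 V.
I_load = 515.87/230 = 2.2429 A, so P_out = 515.87 × 2.2429 = 1157.1 W.
All ideal ⇒ P_in = P_out, so I_supply = 1157.1/480 = 2.41 A.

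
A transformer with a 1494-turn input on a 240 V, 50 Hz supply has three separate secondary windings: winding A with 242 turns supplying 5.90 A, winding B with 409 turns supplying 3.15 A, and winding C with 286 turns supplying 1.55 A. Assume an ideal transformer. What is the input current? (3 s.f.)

V_A = 240 × 242/1494 = 38.876 V; V_B = 240 × 409/1494 = 65.703 V; V_C = 240 × 286/1494 = 45.944 V.
P_out = V_A I_A + V_B I_B + V_C I_C = 38.876×5.90 + 65.703×3.15 + 45.944×1.55 = 229.37 + 206.96 + 71.213 = 507.54 W.
Ideal ⇒ P_in = P_out, so I_in = P_out/V_in = 507.54/240 = 2.11 A.

I_in ≈ 2.11 A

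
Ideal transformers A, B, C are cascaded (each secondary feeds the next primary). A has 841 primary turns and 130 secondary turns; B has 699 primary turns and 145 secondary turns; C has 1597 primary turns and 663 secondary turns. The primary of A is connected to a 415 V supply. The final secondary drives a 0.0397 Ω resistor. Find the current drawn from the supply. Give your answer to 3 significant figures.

I_supply ≈ 1.85 A

After A: V = 415.00 × 130/841 = 64.150 V.
After B: V = 64.150 × 145/699 = 13.307 V.
After C: V = 13.307 × 663/1597 = 5.5245 V.
I_load = 5.5245/0.0397 = 139.16 A, so P_out = 5.5245 × 139.16 = 768.78 W.
All ideal ⇒ P_in = P_out, so I_supply = 768.78/415 = 1.85 A.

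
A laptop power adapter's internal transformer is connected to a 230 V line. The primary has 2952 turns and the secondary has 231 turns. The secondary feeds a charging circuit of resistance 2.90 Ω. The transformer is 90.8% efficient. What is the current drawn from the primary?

I_p ≈ 0.535 A

V_s = 230 × 231/2952 = 17.998 V.
I_s = V_s/R = 17.998/2.90 = 6.2062 A.
P_out = V_s I_s = 17.998 × 6.2062 = 111.70 W.
P_in = P_out/η = 111.70/0.908 = 123.02 W.
I_p = P_in/V_p = 123.02/230 = 0.535 A.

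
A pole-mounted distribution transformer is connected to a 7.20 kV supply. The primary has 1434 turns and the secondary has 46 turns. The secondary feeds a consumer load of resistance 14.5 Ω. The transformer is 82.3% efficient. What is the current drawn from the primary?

I_p ≈ 0.621 A

V_s = 7200 × 46/1434 = 230.96 V.
I_s = V_s/R = 230.96/14.5 = 15.928 A.
P_out = V_s I_s = 230.96 × 15.928 = 3678.9 W.
P_in = P_out/η = 3678.9/0.823 = 4470.1 W.
I_p = P_in/V_p = 4470.1/7200 = 0.621 A.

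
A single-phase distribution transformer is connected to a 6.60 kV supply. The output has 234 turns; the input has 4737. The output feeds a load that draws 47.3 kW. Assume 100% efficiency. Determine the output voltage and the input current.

V_out ≈ 326 V, I_in ≈ 7.17 A

V_out = V_in × N_out/N_in = 6600 × 234/4737 = 326.03 V.
I_out = P/V_out = 47300/326.03 = 145.08 A.
I_in = I_out × N_out/N_in = 145.08 × 234/4737 = 7.17 A.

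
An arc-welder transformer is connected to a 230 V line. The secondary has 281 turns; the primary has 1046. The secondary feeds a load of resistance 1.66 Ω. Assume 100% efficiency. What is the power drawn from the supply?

P ≈ 2300 W

V_s = V_p × N_s/N_p = 230 × 281/1046 = 61.788 V.
I_s = V_s/R = 61.788/1.66 = 37.222 A.
I_p = I_s × N_s/N_p = 37.222 × 281/1046 = 9.9993 A.
P = V_p I_p = 230 × 9.9993 = 2300 W.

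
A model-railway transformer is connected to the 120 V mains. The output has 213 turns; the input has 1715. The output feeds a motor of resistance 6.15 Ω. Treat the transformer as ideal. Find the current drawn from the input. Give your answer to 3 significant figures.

V_out = V_in × N_out/N_in = 120 × 213/1715 = 14.904 V.
I_out = V_out/R = 14.904/6.15 = 2.4234 A.
For an ideal transformer I_in N_in = I_out N_out, so I_in = 2.4234 × 213/1715 = 0.301 A.

I_in ≈ 0.301 A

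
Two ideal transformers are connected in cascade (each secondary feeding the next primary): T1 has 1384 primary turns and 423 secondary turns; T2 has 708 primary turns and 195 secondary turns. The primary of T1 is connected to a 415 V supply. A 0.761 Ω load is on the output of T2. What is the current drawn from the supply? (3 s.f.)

After T1: V = 415.00 × 423/1384 = 126.84 V.
After T2: V = 126.84 × 195/708 = 34.934 V.
I_load = 34.934/0.761 = 45.906 A, so P_out = 34.934 × 45.906 = 1603.7 W.
All ideal ⇒ P_in = P_out, so I_supply = 1603.7/415 = 3.86 A.

I_supply ≈ 3.86 A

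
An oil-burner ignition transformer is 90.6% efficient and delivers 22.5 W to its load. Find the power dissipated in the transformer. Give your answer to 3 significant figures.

P_loss ≈ 2.33 W

P_in = P_out/η = 22.5/0.906 = 24.8344 W.
P_loss = P_in − P_out = 24.8344 − 22.5 = 2.33 W.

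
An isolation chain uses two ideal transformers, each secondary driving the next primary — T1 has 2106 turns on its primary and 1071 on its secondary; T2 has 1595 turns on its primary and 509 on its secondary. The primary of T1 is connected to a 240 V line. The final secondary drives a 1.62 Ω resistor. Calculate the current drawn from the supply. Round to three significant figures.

After T1: V = 240.00 × 1071/2106 = 122.05 V.
After T2: V = 122.05 × 509/1595 = 38.949 V.
I_load = 38.949/1.62 = 24.043 A, so P_out = 38.949 × 24.043 = 936.45 W.
All ideal ⇒ P_in = P_out, so I_supply = 936.45/240 = 3.90 A.

I_supply ≈ 3.90 A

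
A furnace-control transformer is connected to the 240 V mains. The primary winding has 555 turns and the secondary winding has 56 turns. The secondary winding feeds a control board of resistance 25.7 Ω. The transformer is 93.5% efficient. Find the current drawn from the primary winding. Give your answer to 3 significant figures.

V_s = 240 × 56/555 = 24.216 V.
I_s = V_s/R = 24.216/25.7 = 0.94227 A.
P_out = V_s I_s = 24.216 × 0.94227 = 22.818 W.
P_in = P_out/η = 22.818/0.935 = 24.404 W.
I_p = P_in/V_p = 24.404/240 = 0.102 A.

I_p ≈ 0.102 A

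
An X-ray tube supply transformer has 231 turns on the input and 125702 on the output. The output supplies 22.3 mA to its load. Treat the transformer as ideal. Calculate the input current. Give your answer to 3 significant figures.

I_in ≈ 12.1 A

For an ideal transformer I_in/I_out = N_out/N_in, so I_in = 0.0223 × 125702/231 = 12.1 A.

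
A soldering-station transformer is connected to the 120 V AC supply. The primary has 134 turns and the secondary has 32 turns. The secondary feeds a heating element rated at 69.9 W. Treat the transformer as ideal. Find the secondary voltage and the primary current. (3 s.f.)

V_s = V_p × N_s/N_p = 120 × 32/134 = 28.657 V.
I_s = P/V_s = 69.9/28.657 = 2.4392 A.
I_p = I_s × N_s/N_p = 2.4392 × 32/134 = 0.583 A.

V_s ≈ 28.7 V, I_p ≈ 0.583 A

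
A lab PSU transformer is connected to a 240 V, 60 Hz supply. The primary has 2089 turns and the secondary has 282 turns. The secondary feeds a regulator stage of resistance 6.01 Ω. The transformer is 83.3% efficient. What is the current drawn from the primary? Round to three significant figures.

V_s = 240 × 282/2089 = 32.398 V.
I_s = V_s/R = 32.398/6.01 = 5.3907 A.
P_out = V_s I_s = 32.398 × 5.3907 = 174.65 W.
P_in = P_out/η = 174.65/0.833 = 209.66 W.
I_p = P_in/V_p = 209.66/240 = 0.874 A.

I_p ≈ 0.874 A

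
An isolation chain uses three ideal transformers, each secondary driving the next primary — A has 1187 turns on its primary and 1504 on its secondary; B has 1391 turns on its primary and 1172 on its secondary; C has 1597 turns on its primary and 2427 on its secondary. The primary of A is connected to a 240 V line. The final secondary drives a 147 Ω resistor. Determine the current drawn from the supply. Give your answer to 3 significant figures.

Secondary of A: V = 240.00 × 1504/1187 = 304.09 V.
Secondary of B: V = 304.09 × 1172/1391 = 256.22 V.
Secondary of C: V = 256.22 × 2427/1597 = 389.38 V.
I_load = 389.38/147 = 2.6488 A, so P_out = 389.38 × 2.6488 = 1031.4 W.
All ideal ⇒ P_in = P_out, so I_supply = 1031.4/240 = 4.30 A.

I_supply ≈ 4.30 A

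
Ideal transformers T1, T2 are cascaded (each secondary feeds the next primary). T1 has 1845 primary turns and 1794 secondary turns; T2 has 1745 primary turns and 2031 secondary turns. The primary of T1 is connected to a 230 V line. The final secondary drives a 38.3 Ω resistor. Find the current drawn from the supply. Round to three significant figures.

I_supply ≈ 7.69 A

After T1: V = 230.00 × 1794/1845 = 223.64 V.
After T2: V = 223.64 × 2031/1745 = 260.30 V.
I_load = 260.30/38.3 = 6.7963 A, so P_out = 260.30 × 6.7963 = 1769.0 W.
All ideal ⇒ P_in = P_out, so I_supply = 1769.0/230 = 7.69 A.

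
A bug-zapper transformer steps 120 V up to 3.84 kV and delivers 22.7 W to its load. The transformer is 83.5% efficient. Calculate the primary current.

I_p ≈ 0.227 A

P_in = P_out/η = 22.7/0.835 = 27.186 W.
I_p = P_in/V_p = 27.186/120 = 0.227 A.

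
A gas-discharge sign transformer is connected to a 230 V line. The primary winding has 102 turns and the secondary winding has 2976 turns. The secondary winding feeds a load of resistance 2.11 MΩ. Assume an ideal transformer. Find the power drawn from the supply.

P ≈ 21.3 W

V_s = V_p × N_s/N_p = 230 × 2976/102 = 6710.6 V.
I_s = V_s/R = 6710.6/(2.11×10^6) = 0.0031804 A.
I_p = I_s × N_s/N_p = 0.0031804 × 2976/102 = 0.092792 A.
P = V_p I_p = 230 × 0.092792 = 21.3 W.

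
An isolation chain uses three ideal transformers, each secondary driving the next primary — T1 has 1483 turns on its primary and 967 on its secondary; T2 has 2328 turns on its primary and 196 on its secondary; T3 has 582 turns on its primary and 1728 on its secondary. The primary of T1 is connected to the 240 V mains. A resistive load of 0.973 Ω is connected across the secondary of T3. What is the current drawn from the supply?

Secondary of T1: V = 240.00 × 967/1483 = 156.49 V.
Secondary of T2: V = 156.49 × 196/2328 = 13.176 V.
Secondary of T3: V = 13.176 × 1728/582 = 39.119 V.
I_load = 39.119/0.973 = 40.205 A, so P_out = 39.119 × 40.205 = 1572.8 W.
All ideal ⇒ P_in = P_out, so I_supply = 1572.8/240 = 6.55 A.

I_supply ≈ 6.55 A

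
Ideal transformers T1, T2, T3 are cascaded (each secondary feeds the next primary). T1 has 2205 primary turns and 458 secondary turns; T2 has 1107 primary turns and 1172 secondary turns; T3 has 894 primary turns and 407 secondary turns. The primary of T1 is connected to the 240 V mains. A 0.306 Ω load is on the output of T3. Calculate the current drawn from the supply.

I_supply ≈ 7.86 A

After T1: V = 240.00 × 458/2205 = 49.850 V.
After T2: V = 49.850 × 1172/1107 = 52.777 V.
After T3: V = 52.777 × 407/894 = 24.027 V.
I_load = 24.027/0.306 = 78.521 A, so P_out = 24.027 × 78.521 = 1886.6 W.
All ideal ⇒ P_in = P_out, so I_supply = 1886.6/240 = 7.86 A.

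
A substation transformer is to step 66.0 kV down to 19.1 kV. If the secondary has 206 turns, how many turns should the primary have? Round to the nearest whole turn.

N_p = 712 turns

N_p/N_s = V_p/V_s, so N_p = 206 × 66000/19100 = 711.8 ≈ 712 turns.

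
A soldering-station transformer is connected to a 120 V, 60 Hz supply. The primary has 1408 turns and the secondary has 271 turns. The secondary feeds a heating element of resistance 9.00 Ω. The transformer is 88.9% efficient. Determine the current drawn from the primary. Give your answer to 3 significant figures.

V_s = 120 × 271/1408 = 23.097 V.
I_s = V_s/R = 23.097/9.00 = 2.5663 A.
P_out = V_s I_s = 23.097 × 2.5663 = 59.273 W.
P_in = P_out/η = 59.273/0.889 = 66.673 W.
I_p = P_in/V_p = 66.673/120 = 0.556 A.

I_p ≈ 0.556 A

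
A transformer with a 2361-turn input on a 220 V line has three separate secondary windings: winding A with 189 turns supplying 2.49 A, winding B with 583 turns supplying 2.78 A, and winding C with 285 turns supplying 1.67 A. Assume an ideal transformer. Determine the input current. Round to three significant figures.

V_A = 220 × 189/2361 = 17.611 V; V_B = 220 × 583/2361 = 54.324 V; V_C = 220 × 285/2361 = 26.557 V.
P_out = V_A I_A + V_B I_B + V_C I_C = 17.611×2.49 + 54.324×2.78 + 26.557×1.67 = 43.852 + 151.02 + 44.349 = 239.22 W.
Ideal ⇒ P_in = P_out, so I_in = P_out/V_in = 239.22/220 = 1.09 A.

I_in ≈ 1.09 A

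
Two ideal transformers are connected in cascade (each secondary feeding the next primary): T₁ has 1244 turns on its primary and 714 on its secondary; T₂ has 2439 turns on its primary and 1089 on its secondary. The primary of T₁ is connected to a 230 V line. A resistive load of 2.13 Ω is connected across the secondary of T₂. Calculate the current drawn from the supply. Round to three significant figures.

I_supply ≈ 7.09 A

After T₁: V = 230.00 × 714/1244 = 132.01 V.
After T₂: V = 132.01 × 1089/2439 = 58.942 V.
I_load = 58.942/2.13 = 27.672 A, so P_out = 58.942 × 27.672 = 1631.0 W.
All ideal ⇒ P_in = P_out, so I_supply = 1631.0/230 = 7.09 A.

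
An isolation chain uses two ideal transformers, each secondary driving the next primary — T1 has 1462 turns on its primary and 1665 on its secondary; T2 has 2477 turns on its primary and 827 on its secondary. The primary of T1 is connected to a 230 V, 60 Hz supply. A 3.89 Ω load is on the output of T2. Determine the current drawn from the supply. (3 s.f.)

I_supply ≈ 8.55 A

After T1: V = 230.00 × 1665/1462 = 261.94 V.
After T2: V = 261.94 × 827/2477 = 87.453 V.
I_load = 87.453/3.89 = 22.481 A, so P_out = 87.453 × 22.481 = 1966.1 W.
All ideal ⇒ P_in = P_out, so I_supply = 1966.1/230 = 8.55 A.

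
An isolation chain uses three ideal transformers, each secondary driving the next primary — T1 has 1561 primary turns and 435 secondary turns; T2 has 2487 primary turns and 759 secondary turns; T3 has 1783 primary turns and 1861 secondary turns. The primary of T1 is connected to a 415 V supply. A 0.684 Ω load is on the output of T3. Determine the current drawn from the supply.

Secondary of T1: V = 415.00 × 435/1561 = 115.65 V.
Secondary of T2: V = 115.65 × 759/2487 = 35.294 V.
Secondary of T3: V = 35.294 × 1861/1783 = 36.838 V.
I_load = 36.838/0.684 = 53.857 A, so P_out = 36.838 × 53.857 = 1984.0 W.
All ideal ⇒ P_in = P_out, so I_supply = 1984.0/415 = 4.78 A.

I_supply ≈ 4.78 A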